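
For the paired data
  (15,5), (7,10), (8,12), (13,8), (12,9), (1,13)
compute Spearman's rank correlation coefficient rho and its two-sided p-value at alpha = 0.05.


Step 1: Rank x and y separately (midranks; no ties here).
rank(x): 15->6, 7->2, 8->3, 13->5, 12->4, 1->1
rank(y): 5->1, 10->4, 12->5, 8->2, 9->3, 13->6
Step 2: d_i = R_x(i) - R_y(i); compute d_i^2.
  (6-1)^2=25, (2-4)^2=4, (3-5)^2=4, (5-2)^2=9, (4-3)^2=1, (1-6)^2=25
sum(d^2) = 68.
Step 3: rho = 1 - 6*68 / (6*(6^2 - 1)) = 1 - 408/210 = -0.942857.
Step 4: Under H0, t = rho * sqrt((n-2)/(1-rho^2)) = -5.6595 ~ t(4).
Step 5: Two-sided p-value from the t-distribution with 4 df = 0.004805.
Step 6: alpha = 0.05. reject H0.

rho = -0.9429, p = 0.004805, reject H0 at alpha = 0.05.


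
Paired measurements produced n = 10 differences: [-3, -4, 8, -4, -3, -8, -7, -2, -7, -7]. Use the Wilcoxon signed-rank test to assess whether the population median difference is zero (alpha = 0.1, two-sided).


Step 1: Drop any zero differences (none here) and take |d_i|.
|d| = [3, 4, 8, 4, 3, 8, 7, 2, 7, 7]
Step 2: Midrank |d_i| (ties get averaged ranks).
ranks: |3|->2.5, |4|->4.5, |8|->9.5, |4|->4.5, |3|->2.5, |8|->9.5, |7|->7, |2|->1, |7|->7, |7|->7
Step 3: Attach original signs; sum ranks with positive sign and with negative sign.
W+ = 9.5 = 9.5
W- = 2.5 + 4.5 + 4.5 + 2.5 + 9.5 + 7 + 1 + 7 + 7 = 45.5
(Check: W+ + W- = 55 should equal n(n+1)/2 = 55.)
Step 4: Test statistic W = min(W+, W-) = 9.5.
Step 5: Ties in |d|, so use the tie-corrected normal approximation.
        E[W] = n(n+1)/4 = 10*11/4 = 27.5.
        Tie groups: |d|=3 (t=2), |d|=4 (t=2), |d|=7 (t=3), |d|=8 (t=2); sum(t^3 - t) = 42.
        Var[W] = n(n+1)(2n+1)/24 - sum(t^3-t)/48 = 2310/24 - 42/48 = 95.375.
        z = (W - E[W]) / sqrt(Var[W]) = (9.5 - 27.5) / 9.7660 = -1.8431.
        Two-sided p = 2*Phi(z) = 0.065310.
Step 6: alpha = 0.1. reject H0.

W+ = 9.5, W- = 45.5, W = min = 9.5, p = 0.065310, reject H0.


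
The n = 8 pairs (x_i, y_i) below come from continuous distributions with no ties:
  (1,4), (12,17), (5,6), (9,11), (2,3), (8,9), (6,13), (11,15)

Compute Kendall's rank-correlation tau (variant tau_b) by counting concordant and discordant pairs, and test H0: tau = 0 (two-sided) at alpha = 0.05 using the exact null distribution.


Step 1: Enumerate the 28 unordered pairs (i,j) with i<j and classify each by sign(x_j-x_i) * sign(y_j-y_i).
  (1,2):dx=+11,dy=+13->C; (1,3):dx=+4,dy=+2->C; (1,4):dx=+8,dy=+7->C; (1,5):dx=+1,dy=-1->D
  (1,6):dx=+7,dy=+5->C; (1,7):dx=+5,dy=+9->C; (1,8):dx=+10,dy=+11->C; (2,3):dx=-7,dy=-11->C
  (2,4):dx=-3,dy=-6->C; (2,5):dx=-10,dy=-14->C; (2,6):dx=-4,dy=-8->C; (2,7):dx=-6,dy=-4->C
  (2,8):dx=-1,dy=-2->C; (3,4):dx=+4,dy=+5->C; (3,5):dx=-3,dy=-3->C; (3,6):dx=+3,dy=+3->C
  (3,7):dx=+1,dy=+7->C; (3,8):dx=+6,dy=+9->C; (4,5):dx=-7,dy=-8->C; (4,6):dx=-1,dy=-2->C
  (4,7):dx=-3,dy=+2->D; (4,8):dx=+2,dy=+4->C; (5,6):dx=+6,dy=+6->C; (5,7):dx=+4,dy=+10->C
  (5,8):dx=+9,dy=+12->C; (6,7):dx=-2,dy=+4->D; (6,8):dx=+3,dy=+6->C; (7,8):dx=+5,dy=+2->C
Step 2: C = 25, D = 3, total pairs = 28.
Step 3: tau = (C - D)/(n(n-1)/2) = (25 - 3)/28 = 0.785714.
Step 4: Exact two-sided p-value (enumerate n! = 40320 permutations of y under H0): p = 0.005506.
Step 5: alpha = 0.05. reject H0.

tau_b = 0.7857 (C=25, D=3), p = 0.005506, reject H0.


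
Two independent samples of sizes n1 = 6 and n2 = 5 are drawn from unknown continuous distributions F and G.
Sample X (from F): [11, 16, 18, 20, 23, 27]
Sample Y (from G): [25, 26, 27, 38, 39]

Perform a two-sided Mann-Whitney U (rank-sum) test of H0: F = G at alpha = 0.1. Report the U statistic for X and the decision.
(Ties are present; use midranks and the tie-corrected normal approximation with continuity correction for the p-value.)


Step 1: Combine and sort all 11 observations; assign midranks.
sorted (value, group): (11,X), (16,X), (18,X), (20,X), (23,X), (25,Y), (26,Y), (27,X), (27,Y), (38,Y), (39,Y)
ranks: 11->1, 16->2, 18->3, 20->4, 23->5, 25->6, 26->7, 27->8.5, 27->8.5, 38->10, 39->11
Step 2: Rank sum for X: R1 = 1 + 2 + 3 + 4 + 5 + 8.5 = 23.5.
Step 3: U_X = R1 - n1(n1+1)/2 = 23.5 - 6*7/2 = 23.5 - 21 = 2.5.
       U_Y = n1*n2 - U_X = 30 - 2.5 = 27.5.
Step 4: Ties are present, so use the tie-corrected normal approximation (with continuity correction) for the p-value.
Step 5: p-value = 0.028100; compare to alpha = 0.1. reject H0.

U_X = 2.5, p = 0.028100, reject H0 at alpha = 0.1.


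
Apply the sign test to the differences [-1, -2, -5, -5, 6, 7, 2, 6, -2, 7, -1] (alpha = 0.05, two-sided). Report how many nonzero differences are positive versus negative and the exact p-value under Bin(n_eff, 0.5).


Step 1: Discard zero differences. Original n = 11; n_eff = number of nonzero differences = 11.
Nonzero differences (with sign): -1, -2, -5, -5, +6, +7, +2, +6, -2, +7, -1
Step 2: Count signs: positive = 5, negative = 6.
Step 3: Under H0: P(positive) = 0.5, so the number of positives S ~ Bin(11, 0.5).
Step 4: Two-sided exact p-value = sum of Bin(11,0.5) probabilities at or below the observed probability = 1.000000.
Step 5: alpha = 0.05. fail to reject H0.

n_eff = 11, pos = 5, neg = 6, p = 1.000000, fail to reject H0.


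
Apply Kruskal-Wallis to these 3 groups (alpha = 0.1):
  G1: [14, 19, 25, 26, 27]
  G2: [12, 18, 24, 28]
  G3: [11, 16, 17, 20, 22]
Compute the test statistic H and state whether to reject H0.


Step 1: Combine all N = 14 observations and assign midranks.
sorted (value, group, rank): (11,G3,1), (12,G2,2), (14,G1,3), (16,G3,4), (17,G3,5), (18,G2,6), (19,G1,7), (20,G3,8), (22,G3,9), (24,G2,10), (25,G1,11), (26,G1,12), (27,G1,13), (28,G2,14)
Step 2: Sum ranks within each group.
R_1 = 46 (n_1 = 5)
R_2 = 32 (n_2 = 4)
R_3 = 27 (n_3 = 5)
Step 3: H = 12/(N(N+1)) * sum(R_i^2/n_i) - 3(N+1)
     = 12/(14*15) * (46^2/5 + 32^2/4 + 27^2/5) - 3*15
     = 0.057143 * 825 - 45
     = 2.142857.
Step 4: No ties, so H is used without correction.
Step 5: Under H0, H ~ chi^2(2); p-value = 0.342519.
Step 6: alpha = 0.1. fail to reject H0.

H = 2.1429, df = 2, p = 0.342519, fail to reject H0.


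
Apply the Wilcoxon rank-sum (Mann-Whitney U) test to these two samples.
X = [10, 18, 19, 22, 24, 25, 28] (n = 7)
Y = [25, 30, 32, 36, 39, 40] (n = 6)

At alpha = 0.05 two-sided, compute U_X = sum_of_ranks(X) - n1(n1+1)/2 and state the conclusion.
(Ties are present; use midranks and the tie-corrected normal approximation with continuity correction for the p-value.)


Step 1: Combine and sort all 13 observations; assign midranks.
sorted (value, group): (10,X), (18,X), (19,X), (22,X), (24,X), (25,X), (25,Y), (28,X), (30,Y), (32,Y), (36,Y), (39,Y), (40,Y)
ranks: 10->1, 18->2, 19->3, 22->4, 24->5, 25->6.5, 25->6.5, 28->8, 30->9, 32->10, 36->11, 39->12, 40->13
Step 2: Rank sum for X: R1 = 1 + 2 + 3 + 4 + 5 + 6.5 + 8 = 29.5.
Step 3: U_X = R1 - n1(n1+1)/2 = 29.5 - 7*8/2 = 29.5 - 28 = 1.5.
       U_Y = n1*n2 - U_X = 42 - 1.5 = 40.5.
Step 4: Ties are present, so use the tie-corrected normal approximation (with continuity correction) for the p-value.
Step 5: p-value = 0.006567; compare to alpha = 0.05. reject H0.

U_X = 1.5, p = 0.006567, reject H0 at alpha = 0.05.


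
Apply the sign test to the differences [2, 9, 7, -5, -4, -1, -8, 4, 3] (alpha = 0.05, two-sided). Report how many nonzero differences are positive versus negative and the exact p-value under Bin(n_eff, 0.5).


Step 1: Discard zero differences. Original n = 9; n_eff = number of nonzero differences = 9.
Nonzero differences (with sign): +2, +9, +7, -5, -4, -1, -8, +4, +3
Step 2: Count signs: positive = 5, negative = 4.
Step 3: Under H0: P(positive) = 0.5, so the number of positives S ~ Bin(9, 0.5).
Step 4: Two-sided exact p-value = sum of Bin(9,0.5) probabilities at or below the observed probability = 1.000000.
Step 5: alpha = 0.05. fail to reject H0.

n_eff = 9, pos = 5, neg = 4, p = 1.000000, fail to reject H0.


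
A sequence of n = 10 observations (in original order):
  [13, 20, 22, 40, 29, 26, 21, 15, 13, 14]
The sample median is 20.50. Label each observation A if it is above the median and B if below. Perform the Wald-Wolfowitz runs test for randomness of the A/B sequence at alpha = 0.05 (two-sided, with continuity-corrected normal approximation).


Step 1: Compute median = 20.50; label A = above, B = below.
Labels in order: BBAAAAABBB  (n_A = 5, n_B = 5)
Step 2: Count runs R = 3.
Step 3: Under H0 (random ordering), E[R] = 2*n_A*n_B/(n_A+n_B) + 1 = 2*5*5/10 + 1 = 6.0000.
        Var[R] = 2*n_A*n_B*(2*n_A*n_B - n_A - n_B) / ((n_A+n_B)^2 * (n_A+n_B-1)) = 2000/900 = 2.2222.
        SD[R] = 1.4907.
Step 4: Continuity-corrected z = (R + 0.5 - E[R]) / SD[R] = (3 + 0.5 - 6.0000) / 1.4907 = -1.6771.
Step 5: Two-sided p-value via normal approximation = 2*(1 - Phi(|z|)) = 0.093533.
Step 6: alpha = 0.05. fail to reject H0.

R = 3, z = -1.6771, p = 0.093533, fail to reject H0.


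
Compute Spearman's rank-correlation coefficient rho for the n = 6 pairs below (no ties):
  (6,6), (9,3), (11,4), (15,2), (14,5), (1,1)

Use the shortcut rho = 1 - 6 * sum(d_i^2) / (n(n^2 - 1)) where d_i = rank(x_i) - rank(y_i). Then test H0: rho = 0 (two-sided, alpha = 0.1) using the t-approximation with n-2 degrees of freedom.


Step 1: Rank x and y separately (midranks; no ties here).
rank(x): 6->2, 9->3, 11->4, 15->6, 14->5, 1->1
rank(y): 6->6, 3->3, 4->4, 2->2, 5->5, 1->1
Step 2: d_i = R_x(i) - R_y(i); compute d_i^2.
  (2-6)^2=16, (3-3)^2=0, (4-4)^2=0, (6-2)^2=16, (5-5)^2=0, (1-1)^2=0
sum(d^2) = 32.
Step 3: rho = 1 - 6*32 / (6*(6^2 - 1)) = 1 - 192/210 = 0.085714.
Step 4: Under H0, t = rho * sqrt((n-2)/(1-rho^2)) = 0.1721 ~ t(4).
Step 5: Two-sided p-value from the t-distribution with 4 df = 0.871743.
Step 6: alpha = 0.1. fail to reject H0.

rho = 0.0857, p = 0.871743, fail to reject H0 at alpha = 0.1.


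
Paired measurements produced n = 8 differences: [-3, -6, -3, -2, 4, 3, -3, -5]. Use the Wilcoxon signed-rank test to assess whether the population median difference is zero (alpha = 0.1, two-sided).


Step 1: Drop any zero differences (none here) and take |d_i|.
|d| = [3, 6, 3, 2, 4, 3, 3, 5]
Step 2: Midrank |d_i| (ties get averaged ranks).
ranks: |3|->3.5, |6|->8, |3|->3.5, |2|->1, |4|->6, |3|->3.5, |3|->3.5, |5|->7
Step 3: Attach original signs; sum ranks with positive sign and with negative sign.
W+ = 6 + 3.5 = 9.5
W- = 3.5 + 8 + 3.5 + 1 + 3.5 + 7 = 26.5
(Check: W+ + W- = 36 should equal n(n+1)/2 = 36.)
Step 4: Test statistic W = min(W+, W-) = 9.5.
Step 5: Ties in |d|, so use the tie-corrected normal approximation.
        E[W] = n(n+1)/4 = 8*9/4 = 18.
        Tie groups: |d|=3 (t=4); sum(t^3 - t) = 60.
        Var[W] = n(n+1)(2n+1)/24 - sum(t^3-t)/48 = 1224/24 - 60/48 = 49.75.
        z = (W - E[W]) / sqrt(Var[W]) = (9.5 - 18) / 7.0534 = -1.2051.
        Two-sided p = 2*Phi(z) = 0.228165.
Step 6: alpha = 0.1. fail to reject H0.

W+ = 9.5, W- = 26.5, W = min = 9.5, p = 0.228165, fail to reject H0.


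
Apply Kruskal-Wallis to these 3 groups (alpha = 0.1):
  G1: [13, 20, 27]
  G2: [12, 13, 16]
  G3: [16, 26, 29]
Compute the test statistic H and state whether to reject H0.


Step 1: Combine all N = 9 observations and assign midranks.
sorted (value, group, rank): (12,G2,1), (13,G1,2.5), (13,G2,2.5), (16,G2,4.5), (16,G3,4.5), (20,G1,6), (26,G3,7), (27,G1,8), (29,G3,9)
Step 2: Sum ranks within each group.
R_1 = 16.5 (n_1 = 3)
R_2 = 8 (n_2 = 3)
R_3 = 20.5 (n_3 = 3)
Step 3: H = 12/(N(N+1)) * sum(R_i^2/n_i) - 3(N+1)
     = 12/(9*10) * (16.5^2/3 + 8^2/3 + 20.5^2/3) - 3*10
     = 0.133333 * 252.167 - 30
     = 3.622222.
Step 4: Ties present; correction factor C = 1 - 12/(9^3 - 9) = 0.983333. Corrected H = 3.622222 / 0.983333 = 3.683616.
Step 5: Under H0, H ~ chi^2(2); p-value = 0.158531.
Step 6: alpha = 0.1. fail to reject H0.

H = 3.6836, df = 2, p = 0.158531, fail to reject H0.


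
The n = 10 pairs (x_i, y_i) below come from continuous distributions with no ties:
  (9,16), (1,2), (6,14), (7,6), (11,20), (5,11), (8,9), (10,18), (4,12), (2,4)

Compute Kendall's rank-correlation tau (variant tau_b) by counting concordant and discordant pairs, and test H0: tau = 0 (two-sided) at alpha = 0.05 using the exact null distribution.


Step 1: Enumerate the 45 unordered pairs (i,j) with i<j and classify each by sign(x_j-x_i) * sign(y_j-y_i).
  (1,2):dx=-8,dy=-14->C; (1,3):dx=-3,dy=-2->C; (1,4):dx=-2,dy=-10->C; (1,5):dx=+2,dy=+4->C
  (1,6):dx=-4,dy=-5->C; (1,7):dx=-1,dy=-7->C; (1,8):dx=+1,dy=+2->C; (1,9):dx=-5,dy=-4->C
  (1,10):dx=-7,dy=-12->C; (2,3):dx=+5,dy=+12->C; (2,4):dx=+6,dy=+4->C; (2,5):dx=+10,dy=+18->C
  (2,6):dx=+4,dy=+9->C; (2,7):dx=+7,dy=+7->C; (2,8):dx=+9,dy=+16->C; (2,9):dx=+3,dy=+10->C
  (2,10):dx=+1,dy=+2->C; (3,4):dx=+1,dy=-8->D; (3,5):dx=+5,dy=+6->C; (3,6):dx=-1,dy=-3->C
  (3,7):dx=+2,dy=-5->D; (3,8):dx=+4,dy=+4->C; (3,9):dx=-2,dy=-2->C; (3,10):dx=-4,dy=-10->C
  (4,5):dx=+4,dy=+14->C; (4,6):dx=-2,dy=+5->D; (4,7):dx=+1,dy=+3->C; (4,8):dx=+3,dy=+12->C
  (4,9):dx=-3,dy=+6->D; (4,10):dx=-5,dy=-2->C; (5,6):dx=-6,dy=-9->C; (5,7):dx=-3,dy=-11->C
  (5,8):dx=-1,dy=-2->C; (5,9):dx=-7,dy=-8->C; (5,10):dx=-9,dy=-16->C; (6,7):dx=+3,dy=-2->D
  (6,8):dx=+5,dy=+7->C; (6,9):dx=-1,dy=+1->D; (6,10):dx=-3,dy=-7->C; (7,8):dx=+2,dy=+9->C
  (7,9):dx=-4,dy=+3->D; (7,10):dx=-6,dy=-5->C; (8,9):dx=-6,dy=-6->C; (8,10):dx=-8,dy=-14->C
  (9,10):dx=-2,dy=-8->C
Step 2: C = 38, D = 7, total pairs = 45.
Step 3: tau = (C - D)/(n(n-1)/2) = (38 - 7)/45 = 0.688889.
Step 4: Exact two-sided p-value (enumerate n! = 3628800 permutations of y under H0): p = 0.004687.
Step 5: alpha = 0.05. reject H0.

tau_b = 0.6889 (C=38, D=7), p = 0.004687, reject H0.


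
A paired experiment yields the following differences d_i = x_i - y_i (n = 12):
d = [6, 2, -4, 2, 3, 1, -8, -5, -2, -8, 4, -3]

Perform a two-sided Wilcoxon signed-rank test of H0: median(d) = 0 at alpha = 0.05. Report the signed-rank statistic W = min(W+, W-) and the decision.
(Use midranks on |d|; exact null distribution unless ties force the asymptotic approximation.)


Step 1: Drop any zero differences (none here) and take |d_i|.
|d| = [6, 2, 4, 2, 3, 1, 8, 5, 2, 8, 4, 3]
Step 2: Midrank |d_i| (ties get averaged ranks).
ranks: |6|->10, |2|->3, |4|->7.5, |2|->3, |3|->5.5, |1|->1, |8|->11.5, |5|->9, |2|->3, |8|->11.5, |4|->7.5, |3|->5.5
Step 3: Attach original signs; sum ranks with positive sign and with negative sign.
W+ = 10 + 3 + 3 + 5.5 + 1 + 7.5 = 30
W- = 7.5 + 11.5 + 9 + 3 + 11.5 + 5.5 = 48
(Check: W+ + W- = 78 should equal n(n+1)/2 = 78.)
Step 4: Test statistic W = min(W+, W-) = 30.
Step 5: Ties in |d|, so use the tie-corrected normal approximation.
        E[W] = n(n+1)/4 = 12*13/4 = 39.
        Tie groups: |d|=2 (t=3), |d|=3 (t=2), |d|=4 (t=2), |d|=8 (t=2); sum(t^3 - t) = 42.
        Var[W] = n(n+1)(2n+1)/24 - sum(t^3-t)/48 = 3900/24 - 42/48 = 161.625.
        z = (W - E[W]) / sqrt(Var[W]) = (30 - 39) / 12.7132 = -0.7079.
        Two-sided p = 2*Phi(z) = 0.478991.
Step 6: alpha = 0.05. fail to reject H0.

W+ = 30, W- = 48, W = min = 30, p = 0.478991, fail to reject H0.


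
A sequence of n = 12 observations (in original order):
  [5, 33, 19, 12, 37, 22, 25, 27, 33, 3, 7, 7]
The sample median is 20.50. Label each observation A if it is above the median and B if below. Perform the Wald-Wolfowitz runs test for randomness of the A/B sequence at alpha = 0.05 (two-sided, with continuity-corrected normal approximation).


Step 1: Compute median = 20.50; label A = above, B = below.
Labels in order: BABBAAAAABBB  (n_A = 6, n_B = 6)
Step 2: Count runs R = 5.
Step 3: Under H0 (random ordering), E[R] = 2*n_A*n_B/(n_A+n_B) + 1 = 2*6*6/12 + 1 = 7.0000.
        Var[R] = 2*n_A*n_B*(2*n_A*n_B - n_A - n_B) / ((n_A+n_B)^2 * (n_A+n_B-1)) = 4320/1584 = 2.7273.
        SD[R] = 1.6514.
Step 4: Continuity-corrected z = (R + 0.5 - E[R]) / SD[R] = (5 + 0.5 - 7.0000) / 1.6514 = -0.9083.
Step 5: Two-sided p-value via normal approximation = 2*(1 - Phi(|z|)) = 0.363722.
Step 6: alpha = 0.05. fail to reject H0.

R = 5, z = -0.9083, p = 0.363722, fail to reject H0.


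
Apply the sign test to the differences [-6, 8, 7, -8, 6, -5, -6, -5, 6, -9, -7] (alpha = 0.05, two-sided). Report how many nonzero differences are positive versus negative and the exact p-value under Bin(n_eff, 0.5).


Step 1: Discard zero differences. Original n = 11; n_eff = number of nonzero differences = 11.
Nonzero differences (with sign): -6, +8, +7, -8, +6, -5, -6, -5, +6, -9, -7
Step 2: Count signs: positive = 4, negative = 7.
Step 3: Under H0: P(positive) = 0.5, so the number of positives S ~ Bin(11, 0.5).
Step 4: Two-sided exact p-value = sum of Bin(11,0.5) probabilities at or below the observed probability = 0.548828.
Step 5: alpha = 0.05. fail to reject H0.

n_eff = 11, pos = 4, neg = 7, p = 0.548828, fail to reject H0.


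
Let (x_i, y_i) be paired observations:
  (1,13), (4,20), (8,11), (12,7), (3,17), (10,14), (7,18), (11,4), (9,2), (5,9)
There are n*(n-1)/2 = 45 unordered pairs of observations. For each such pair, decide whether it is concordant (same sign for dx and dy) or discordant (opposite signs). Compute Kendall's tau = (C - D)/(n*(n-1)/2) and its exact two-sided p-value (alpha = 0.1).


Step 1: Enumerate the 45 unordered pairs (i,j) with i<j and classify each by sign(x_j-x_i) * sign(y_j-y_i).
  (1,2):dx=+3,dy=+7->C; (1,3):dx=+7,dy=-2->D; (1,4):dx=+11,dy=-6->D; (1,5):dx=+2,dy=+4->C
  (1,6):dx=+9,dy=+1->C; (1,7):dx=+6,dy=+5->C; (1,8):dx=+10,dy=-9->D; (1,9):dx=+8,dy=-11->D
  (1,10):dx=+4,dy=-4->D; (2,3):dx=+4,dy=-9->D; (2,4):dx=+8,dy=-13->D; (2,5):dx=-1,dy=-3->C
  (2,6):dx=+6,dy=-6->D; (2,7):dx=+3,dy=-2->D; (2,8):dx=+7,dy=-16->D; (2,9):dx=+5,dy=-18->D
  (2,10):dx=+1,dy=-11->D; (3,4):dx=+4,dy=-4->D; (3,5):dx=-5,dy=+6->D; (3,6):dx=+2,dy=+3->C
  (3,7):dx=-1,dy=+7->D; (3,8):dx=+3,dy=-7->D; (3,9):dx=+1,dy=-9->D; (3,10):dx=-3,dy=-2->C
  (4,5):dx=-9,dy=+10->D; (4,6):dx=-2,dy=+7->D; (4,7):dx=-5,dy=+11->D; (4,8):dx=-1,dy=-3->C
  (4,9):dx=-3,dy=-5->C; (4,10):dx=-7,dy=+2->D; (5,6):dx=+7,dy=-3->D; (5,7):dx=+4,dy=+1->C
  (5,8):dx=+8,dy=-13->D; (5,9):dx=+6,dy=-15->D; (5,10):dx=+2,dy=-8->D; (6,7):dx=-3,dy=+4->D
  (6,8):dx=+1,dy=-10->D; (6,9):dx=-1,dy=-12->C; (6,10):dx=-5,dy=-5->C; (7,8):dx=+4,dy=-14->D
  (7,9):dx=+2,dy=-16->D; (7,10):dx=-2,dy=-9->C; (8,9):dx=-2,dy=-2->C; (8,10):dx=-6,dy=+5->D
  (9,10):dx=-4,dy=+7->D
Step 2: C = 14, D = 31, total pairs = 45.
Step 3: tau = (C - D)/(n(n-1)/2) = (14 - 31)/45 = -0.377778.
Step 4: Exact two-sided p-value (enumerate n! = 3628800 permutations of y under H0): p = 0.155742.
Step 5: alpha = 0.1. fail to reject H0.

tau_b = -0.3778 (C=14, D=31), p = 0.155742, fail to reject H0.


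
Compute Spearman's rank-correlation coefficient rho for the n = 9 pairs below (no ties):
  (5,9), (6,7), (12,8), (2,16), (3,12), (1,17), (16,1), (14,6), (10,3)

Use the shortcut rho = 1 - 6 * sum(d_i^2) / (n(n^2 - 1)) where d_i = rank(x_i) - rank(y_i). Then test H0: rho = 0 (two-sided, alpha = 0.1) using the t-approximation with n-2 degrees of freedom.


Step 1: Rank x and y separately (midranks; no ties here).
rank(x): 5->4, 6->5, 12->7, 2->2, 3->3, 1->1, 16->9, 14->8, 10->6
rank(y): 9->6, 7->4, 8->5, 16->8, 12->7, 17->9, 1->1, 6->3, 3->2
Step 2: d_i = R_x(i) - R_y(i); compute d_i^2.
  (4-6)^2=4, (5-4)^2=1, (7-5)^2=4, (2-8)^2=36, (3-7)^2=16, (1-9)^2=64, (9-1)^2=64, (8-3)^2=25, (6-2)^2=16
sum(d^2) = 230.
Step 3: rho = 1 - 6*230 / (9*(9^2 - 1)) = 1 - 1380/720 = -0.916667.
Step 4: Under H0, t = rho * sqrt((n-2)/(1-rho^2)) = -6.0685 ~ t(7).
Step 5: Two-sided p-value from the t-distribution with 7 df = 0.000507.
Step 6: alpha = 0.1. reject H0.

rho = -0.9167, p = 0.000507, reject H0 at alpha = 0.1.


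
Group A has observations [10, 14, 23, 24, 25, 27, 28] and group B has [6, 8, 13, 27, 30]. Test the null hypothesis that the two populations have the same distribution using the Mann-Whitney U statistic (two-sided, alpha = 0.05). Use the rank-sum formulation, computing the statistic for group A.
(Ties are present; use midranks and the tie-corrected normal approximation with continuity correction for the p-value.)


Step 1: Combine and sort all 12 observations; assign midranks.
sorted (value, group): (6,Y), (8,Y), (10,X), (13,Y), (14,X), (23,X), (24,X), (25,X), (27,X), (27,Y), (28,X), (30,Y)
ranks: 6->1, 8->2, 10->3, 13->4, 14->5, 23->6, 24->7, 25->8, 27->9.5, 27->9.5, 28->11, 30->12
Step 2: Rank sum for X: R1 = 3 + 5 + 6 + 7 + 8 + 9.5 + 11 = 49.5.
Step 3: U_X = R1 - n1(n1+1)/2 = 49.5 - 7*8/2 = 49.5 - 28 = 21.5.
       U_Y = n1*n2 - U_X = 35 - 21.5 = 13.5.
Step 4: Ties are present, so use the tie-corrected normal approximation (with continuity correction) for the p-value.
Step 5: p-value = 0.569088; compare to alpha = 0.05. fail to reject H0.

U_X = 21.5, p = 0.569088, fail to reject H0 at alpha = 0.05.


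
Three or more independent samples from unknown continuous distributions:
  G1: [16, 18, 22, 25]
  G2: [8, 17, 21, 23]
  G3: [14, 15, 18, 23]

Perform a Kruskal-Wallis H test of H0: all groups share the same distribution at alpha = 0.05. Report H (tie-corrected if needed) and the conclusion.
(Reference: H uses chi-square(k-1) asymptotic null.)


Step 1: Combine all N = 12 observations and assign midranks.
sorted (value, group, rank): (8,G2,1), (14,G3,2), (15,G3,3), (16,G1,4), (17,G2,5), (18,G1,6.5), (18,G3,6.5), (21,G2,8), (22,G1,9), (23,G2,10.5), (23,G3,10.5), (25,G1,12)
Step 2: Sum ranks within each group.
R_1 = 31.5 (n_1 = 4)
R_2 = 24.5 (n_2 = 4)
R_3 = 22 (n_3 = 4)
Step 3: H = 12/(N(N+1)) * sum(R_i^2/n_i) - 3(N+1)
     = 12/(12*13) * (31.5^2/4 + 24.5^2/4 + 22^2/4) - 3*13
     = 0.076923 * 519.125 - 39
     = 0.932692.
Step 4: Ties present; correction factor C = 1 - 12/(12^3 - 12) = 0.993007. Corrected H = 0.932692 / 0.993007 = 0.939261.
Step 5: Under H0, H ~ chi^2(2); p-value = 0.625233.
Step 6: alpha = 0.05. fail to reject H0.

H = 0.9393, df = 2, p = 0.625233, fail to reject H0.


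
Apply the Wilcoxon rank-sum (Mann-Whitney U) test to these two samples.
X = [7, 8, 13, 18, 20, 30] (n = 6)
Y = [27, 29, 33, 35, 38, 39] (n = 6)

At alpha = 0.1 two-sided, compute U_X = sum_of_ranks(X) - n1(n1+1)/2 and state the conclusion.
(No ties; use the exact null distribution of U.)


Step 1: Combine and sort all 12 observations; assign midranks.
sorted (value, group): (7,X), (8,X), (13,X), (18,X), (20,X), (27,Y), (29,Y), (30,X), (33,Y), (35,Y), (38,Y), (39,Y)
ranks: 7->1, 8->2, 13->3, 18->4, 20->5, 27->6, 29->7, 30->8, 33->9, 35->10, 38->11, 39->12
Step 2: Rank sum for X: R1 = 1 + 2 + 3 + 4 + 5 + 8 = 23.
Step 3: U_X = R1 - n1(n1+1)/2 = 23 - 6*7/2 = 23 - 21 = 2.
       U_Y = n1*n2 - U_X = 36 - 2 = 34.
Step 4: No ties, so the exact null distribution of U (based on enumerating the C(12,6) = 924 equally likely rank assignments) gives the two-sided p-value.
Step 5: p-value = 0.008658; compare to alpha = 0.1. reject H0.

U_X = 2, p = 0.008658, reject H0 at alpha = 0.1.


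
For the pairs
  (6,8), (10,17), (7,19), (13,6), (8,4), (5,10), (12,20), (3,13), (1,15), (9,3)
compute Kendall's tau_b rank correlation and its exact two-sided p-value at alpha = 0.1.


Step 1: Enumerate the 45 unordered pairs (i,j) with i<j and classify each by sign(x_j-x_i) * sign(y_j-y_i).
  (1,2):dx=+4,dy=+9->C; (1,3):dx=+1,dy=+11->C; (1,4):dx=+7,dy=-2->D; (1,5):dx=+2,dy=-4->D
  (1,6):dx=-1,dy=+2->D; (1,7):dx=+6,dy=+12->C; (1,8):dx=-3,dy=+5->D; (1,9):dx=-5,dy=+7->D
  (1,10):dx=+3,dy=-5->D; (2,3):dx=-3,dy=+2->D; (2,4):dx=+3,dy=-11->D; (2,5):dx=-2,dy=-13->C
  (2,6):dx=-5,dy=-7->C; (2,7):dx=+2,dy=+3->C; (2,8):dx=-7,dy=-4->C; (2,9):dx=-9,dy=-2->C
  (2,10):dx=-1,dy=-14->C; (3,4):dx=+6,dy=-13->D; (3,5):dx=+1,dy=-15->D; (3,6):dx=-2,dy=-9->C
  (3,7):dx=+5,dy=+1->C; (3,8):dx=-4,dy=-6->C; (3,9):dx=-6,dy=-4->C; (3,10):dx=+2,dy=-16->D
  (4,5):dx=-5,dy=-2->C; (4,6):dx=-8,dy=+4->D; (4,7):dx=-1,dy=+14->D; (4,8):dx=-10,dy=+7->D
  (4,9):dx=-12,dy=+9->D; (4,10):dx=-4,dy=-3->C; (5,6):dx=-3,dy=+6->D; (5,7):dx=+4,dy=+16->C
  (5,8):dx=-5,dy=+9->D; (5,9):dx=-7,dy=+11->D; (5,10):dx=+1,dy=-1->D; (6,7):dx=+7,dy=+10->C
  (6,8):dx=-2,dy=+3->D; (6,9):dx=-4,dy=+5->D; (6,10):dx=+4,dy=-7->D; (7,8):dx=-9,dy=-7->C
  (7,9):dx=-11,dy=-5->C; (7,10):dx=-3,dy=-17->C; (8,9):dx=-2,dy=+2->D; (8,10):dx=+6,dy=-10->D
  (9,10):dx=+8,dy=-12->D
Step 2: C = 20, D = 25, total pairs = 45.
Step 3: tau = (C - D)/(n(n-1)/2) = (20 - 25)/45 = -0.111111.
Step 4: Exact two-sided p-value (enumerate n! = 3628800 permutations of y under H0): p = 0.727490.
Step 5: alpha = 0.1. fail to reject H0.

tau_b = -0.1111 (C=20, D=25), p = 0.727490, fail to reject H0.


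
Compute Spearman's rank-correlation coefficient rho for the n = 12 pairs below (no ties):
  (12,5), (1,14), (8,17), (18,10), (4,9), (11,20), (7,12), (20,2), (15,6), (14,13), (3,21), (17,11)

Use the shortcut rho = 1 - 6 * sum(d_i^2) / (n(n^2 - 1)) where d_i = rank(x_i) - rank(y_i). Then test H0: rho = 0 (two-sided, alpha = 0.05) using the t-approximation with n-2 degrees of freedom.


Step 1: Rank x and y separately (midranks; no ties here).
rank(x): 12->7, 1->1, 8->5, 18->11, 4->3, 11->6, 7->4, 20->12, 15->9, 14->8, 3->2, 17->10
rank(y): 5->2, 14->9, 17->10, 10->5, 9->4, 20->11, 12->7, 2->1, 6->3, 13->8, 21->12, 11->6
Step 2: d_i = R_x(i) - R_y(i); compute d_i^2.
  (7-2)^2=25, (1-9)^2=64, (5-10)^2=25, (11-5)^2=36, (3-4)^2=1, (6-11)^2=25, (4-7)^2=9, (12-1)^2=121, (9-3)^2=36, (8-8)^2=0, (2-12)^2=100, (10-6)^2=16
sum(d^2) = 458.
Step 3: rho = 1 - 6*458 / (12*(12^2 - 1)) = 1 - 2748/1716 = -0.601399.
Step 4: Under H0, t = rho * sqrt((n-2)/(1-rho^2)) = -2.3804 ~ t(10).
Step 5: Two-sided p-value from the t-distribution with 10 df = 0.038588.
Step 6: alpha = 0.05. reject H0.

rho = -0.6014, p = 0.038588, reject H0 at alpha = 0.05.


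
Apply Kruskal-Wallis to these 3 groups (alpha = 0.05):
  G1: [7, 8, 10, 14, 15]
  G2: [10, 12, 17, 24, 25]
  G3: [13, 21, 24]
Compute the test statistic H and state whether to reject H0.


Step 1: Combine all N = 13 observations and assign midranks.
sorted (value, group, rank): (7,G1,1), (8,G1,2), (10,G1,3.5), (10,G2,3.5), (12,G2,5), (13,G3,6), (14,G1,7), (15,G1,8), (17,G2,9), (21,G3,10), (24,G2,11.5), (24,G3,11.5), (25,G2,13)
Step 2: Sum ranks within each group.
R_1 = 21.5 (n_1 = 5)
R_2 = 42 (n_2 = 5)
R_3 = 27.5 (n_3 = 3)
Step 3: H = 12/(N(N+1)) * sum(R_i^2/n_i) - 3(N+1)
     = 12/(13*14) * (21.5^2/5 + 42^2/5 + 27.5^2/3) - 3*14
     = 0.065934 * 697.333 - 42
     = 3.978022.
Step 4: Ties present; correction factor C = 1 - 12/(13^3 - 13) = 0.994505. Corrected H = 3.978022 / 0.994505 = 4.000000.
Step 5: Under H0, H ~ chi^2(2); p-value = 0.135335.
Step 6: alpha = 0.05. fail to reject H0.

H = 4.0000, df = 2, p = 0.135335, fail to reject H0.


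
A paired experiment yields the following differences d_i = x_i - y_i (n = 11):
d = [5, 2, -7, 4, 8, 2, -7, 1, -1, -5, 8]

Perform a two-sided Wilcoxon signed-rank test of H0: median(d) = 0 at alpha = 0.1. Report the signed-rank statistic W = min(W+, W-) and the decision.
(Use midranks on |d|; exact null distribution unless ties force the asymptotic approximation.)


Step 1: Drop any zero differences (none here) and take |d_i|.
|d| = [5, 2, 7, 4, 8, 2, 7, 1, 1, 5, 8]
Step 2: Midrank |d_i| (ties get averaged ranks).
ranks: |5|->6.5, |2|->3.5, |7|->8.5, |4|->5, |8|->10.5, |2|->3.5, |7|->8.5, |1|->1.5, |1|->1.5, |5|->6.5, |8|->10.5
Step 3: Attach original signs; sum ranks with positive sign and with negative sign.
W+ = 6.5 + 3.5 + 5 + 10.5 + 3.5 + 1.5 + 10.5 = 41
W- = 8.5 + 8.5 + 1.5 + 6.5 = 25
(Check: W+ + W- = 66 should equal n(n+1)/2 = 66.)
Step 4: Test statistic W = min(W+, W-) = 25.
Step 5: Ties in |d|, so use the tie-corrected normal approximation.
        E[W] = n(n+1)/4 = 11*12/4 = 33.
        Tie groups: |d|=1 (t=2), |d|=2 (t=2), |d|=5 (t=2), |d|=7 (t=2), |d|=8 (t=2); sum(t^3 - t) = 30.
        Var[W] = n(n+1)(2n+1)/24 - sum(t^3-t)/48 = 3036/24 - 30/48 = 125.875.
        z = (W - E[W]) / sqrt(Var[W]) = (25 - 33) / 11.2194 = -0.7131.
        Two-sided p = 2*Phi(z) = 0.475815.
Step 6: alpha = 0.1. fail to reject H0.

W+ = 41, W- = 25, W = min = 25, p = 0.475815, fail to reject H0.


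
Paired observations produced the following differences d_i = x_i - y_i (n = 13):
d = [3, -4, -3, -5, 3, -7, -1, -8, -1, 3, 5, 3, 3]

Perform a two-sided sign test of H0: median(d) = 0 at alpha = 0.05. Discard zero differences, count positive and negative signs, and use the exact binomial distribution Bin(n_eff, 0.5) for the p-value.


Step 1: Discard zero differences. Original n = 13; n_eff = number of nonzero differences = 13.
Nonzero differences (with sign): +3, -4, -3, -5, +3, -7, -1, -8, -1, +3, +5, +3, +3
Step 2: Count signs: positive = 6, negative = 7.
Step 3: Under H0: P(positive) = 0.5, so the number of positives S ~ Bin(13, 0.5).
Step 4: Two-sided exact p-value = sum of Bin(13,0.5) probabilities at or below the observed probability = 1.000000.
Step 5: alpha = 0.05. fail to reject H0.

n_eff = 13, pos = 6, neg = 7, p = 1.000000, fail to reject H0.


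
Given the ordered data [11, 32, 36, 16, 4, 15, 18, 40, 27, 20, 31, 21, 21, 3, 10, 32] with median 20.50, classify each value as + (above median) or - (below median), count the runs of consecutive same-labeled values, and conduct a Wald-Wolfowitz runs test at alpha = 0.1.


Step 1: Compute median = 20.50; label A = above, B = below.
Labels in order: BAABBBBAABAAABBA  (n_A = 8, n_B = 8)
Step 2: Count runs R = 8.
Step 3: Under H0 (random ordering), E[R] = 2*n_A*n_B/(n_A+n_B) + 1 = 2*8*8/16 + 1 = 9.0000.
        Var[R] = 2*n_A*n_B*(2*n_A*n_B - n_A - n_B) / ((n_A+n_B)^2 * (n_A+n_B-1)) = 14336/3840 = 3.7333.
        SD[R] = 1.9322.
Step 4: Continuity-corrected z = (R + 0.5 - E[R]) / SD[R] = (8 + 0.5 - 9.0000) / 1.9322 = -0.2588.
Step 5: Two-sided p-value via normal approximation = 2*(1 - Phi(|z|)) = 0.795809.
Step 6: alpha = 0.1. fail to reject H0.

R = 8, z = -0.2588, p = 0.795809, fail to reject H0.


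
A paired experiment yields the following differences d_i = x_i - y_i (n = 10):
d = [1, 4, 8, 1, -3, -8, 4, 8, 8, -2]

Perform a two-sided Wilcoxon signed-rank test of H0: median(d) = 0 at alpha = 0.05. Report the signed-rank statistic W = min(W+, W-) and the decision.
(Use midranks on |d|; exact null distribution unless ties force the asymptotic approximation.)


Step 1: Drop any zero differences (none here) and take |d_i|.
|d| = [1, 4, 8, 1, 3, 8, 4, 8, 8, 2]
Step 2: Midrank |d_i| (ties get averaged ranks).
ranks: |1|->1.5, |4|->5.5, |8|->8.5, |1|->1.5, |3|->4, |8|->8.5, |4|->5.5, |8|->8.5, |8|->8.5, |2|->3
Step 3: Attach original signs; sum ranks with positive sign and with negative sign.
W+ = 1.5 + 5.5 + 8.5 + 1.5 + 5.5 + 8.5 + 8.5 = 39.5
W- = 4 + 8.5 + 3 = 15.5
(Check: W+ + W- = 55 should equal n(n+1)/2 = 55.)
Step 4: Test statistic W = min(W+, W-) = 15.5.
Step 5: Ties in |d|, so use the tie-corrected normal approximation.
        E[W] = n(n+1)/4 = 10*11/4 = 27.5.
        Tie groups: |d|=1 (t=2), |d|=4 (t=2), |d|=8 (t=4); sum(t^3 - t) = 72.
        Var[W] = n(n+1)(2n+1)/24 - sum(t^3-t)/48 = 2310/24 - 72/48 = 94.75.
        z = (W - E[W]) / sqrt(Var[W]) = (15.5 - 27.5) / 9.7340 = -1.2328.
        Two-sided p = 2*Phi(z) = 0.217651.
Step 6: alpha = 0.05. fail to reject H0.

W+ = 39.5, W- = 15.5, W = min = 15.5, p = 0.217651, fail to reject H0.


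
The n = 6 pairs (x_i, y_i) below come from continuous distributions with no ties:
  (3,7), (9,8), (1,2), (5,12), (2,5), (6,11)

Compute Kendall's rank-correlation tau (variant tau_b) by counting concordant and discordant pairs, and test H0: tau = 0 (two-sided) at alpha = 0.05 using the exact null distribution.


Step 1: Enumerate the 15 unordered pairs (i,j) with i<j and classify each by sign(x_j-x_i) * sign(y_j-y_i).
  (1,2):dx=+6,dy=+1->C; (1,3):dx=-2,dy=-5->C; (1,4):dx=+2,dy=+5->C; (1,5):dx=-1,dy=-2->C
  (1,6):dx=+3,dy=+4->C; (2,3):dx=-8,dy=-6->C; (2,4):dx=-4,dy=+4->D; (2,5):dx=-7,dy=-3->C
  (2,6):dx=-3,dy=+3->D; (3,4):dx=+4,dy=+10->C; (3,5):dx=+1,dy=+3->C; (3,6):dx=+5,dy=+9->C
  (4,5):dx=-3,dy=-7->C; (4,6):dx=+1,dy=-1->D; (5,6):dx=+4,dy=+6->C
Step 2: C = 12, D = 3, total pairs = 15.
Step 3: tau = (C - D)/(n(n-1)/2) = (12 - 3)/15 = 0.600000.
Step 4: Exact two-sided p-value (enumerate n! = 720 permutations of y under H0): p = 0.136111.
Step 5: alpha = 0.05. fail to reject H0.

tau_b = 0.6000 (C=12, D=3), p = 0.136111, fail to reject H0.


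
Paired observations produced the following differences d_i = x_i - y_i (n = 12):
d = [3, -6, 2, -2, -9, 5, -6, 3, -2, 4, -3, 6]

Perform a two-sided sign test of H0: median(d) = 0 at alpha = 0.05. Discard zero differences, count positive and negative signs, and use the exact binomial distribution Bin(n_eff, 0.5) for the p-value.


Step 1: Discard zero differences. Original n = 12; n_eff = number of nonzero differences = 12.
Nonzero differences (with sign): +3, -6, +2, -2, -9, +5, -6, +3, -2, +4, -3, +6
Step 2: Count signs: positive = 6, negative = 6.
Step 3: Under H0: P(positive) = 0.5, so the number of positives S ~ Bin(12, 0.5).
Step 4: Two-sided exact p-value = sum of Bin(12,0.5) probabilities at or below the observed probability = 1.000000.
Step 5: alpha = 0.05. fail to reject H0.

n_eff = 12, pos = 6, neg = 6, p = 1.000000, fail to reject H0.


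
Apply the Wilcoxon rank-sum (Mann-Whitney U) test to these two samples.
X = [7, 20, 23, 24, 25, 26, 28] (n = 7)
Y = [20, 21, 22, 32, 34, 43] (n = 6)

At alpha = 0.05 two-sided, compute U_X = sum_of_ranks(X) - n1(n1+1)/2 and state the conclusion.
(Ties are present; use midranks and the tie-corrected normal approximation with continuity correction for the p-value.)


Step 1: Combine and sort all 13 observations; assign midranks.
sorted (value, group): (7,X), (20,X), (20,Y), (21,Y), (22,Y), (23,X), (24,X), (25,X), (26,X), (28,X), (32,Y), (34,Y), (43,Y)
ranks: 7->1, 20->2.5, 20->2.5, 21->4, 22->5, 23->6, 24->7, 25->8, 26->9, 28->10, 32->11, 34->12, 43->13
Step 2: Rank sum for X: R1 = 1 + 2.5 + 6 + 7 + 8 + 9 + 10 = 43.5.
Step 3: U_X = R1 - n1(n1+1)/2 = 43.5 - 7*8/2 = 43.5 - 28 = 15.5.
       U_Y = n1*n2 - U_X = 42 - 15.5 = 26.5.
Step 4: Ties are present, so use the tie-corrected normal approximation (with continuity correction) for the p-value.
Step 5: p-value = 0.474443; compare to alpha = 0.05. fail to reject H0.

U_X = 15.5, p = 0.474443, fail to reject H0 at alpha = 0.05.


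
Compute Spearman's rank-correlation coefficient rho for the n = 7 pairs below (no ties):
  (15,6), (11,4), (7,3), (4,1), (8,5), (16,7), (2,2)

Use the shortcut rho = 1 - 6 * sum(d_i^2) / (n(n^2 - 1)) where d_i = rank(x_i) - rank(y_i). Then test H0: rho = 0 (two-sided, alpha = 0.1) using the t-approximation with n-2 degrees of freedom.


Step 1: Rank x and y separately (midranks; no ties here).
rank(x): 15->6, 11->5, 7->3, 4->2, 8->4, 16->7, 2->1
rank(y): 6->6, 4->4, 3->3, 1->1, 5->5, 7->7, 2->2
Step 2: d_i = R_x(i) - R_y(i); compute d_i^2.
  (6-6)^2=0, (5-4)^2=1, (3-3)^2=0, (2-1)^2=1, (4-5)^2=1, (7-7)^2=0, (1-2)^2=1
sum(d^2) = 4.
Step 3: rho = 1 - 6*4 / (7*(7^2 - 1)) = 1 - 24/336 = 0.928571.
Step 4: Under H0, t = rho * sqrt((n-2)/(1-rho^2)) = 5.5943 ~ t(5).
Step 5: Two-sided p-value from the t-distribution with 5 df = 0.002519.
Step 6: alpha = 0.1. reject H0.

rho = 0.9286, p = 0.002519, reject H0 at alpha = 0.1.


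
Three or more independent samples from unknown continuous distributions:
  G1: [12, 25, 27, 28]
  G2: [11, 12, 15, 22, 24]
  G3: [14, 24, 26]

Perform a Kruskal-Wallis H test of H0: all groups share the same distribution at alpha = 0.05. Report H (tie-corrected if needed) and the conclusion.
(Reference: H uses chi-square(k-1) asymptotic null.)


Step 1: Combine all N = 12 observations and assign midranks.
sorted (value, group, rank): (11,G2,1), (12,G1,2.5), (12,G2,2.5), (14,G3,4), (15,G2,5), (22,G2,6), (24,G2,7.5), (24,G3,7.5), (25,G1,9), (26,G3,10), (27,G1,11), (28,G1,12)
Step 2: Sum ranks within each group.
R_1 = 34.5 (n_1 = 4)
R_2 = 22 (n_2 = 5)
R_3 = 21.5 (n_3 = 3)
Step 3: H = 12/(N(N+1)) * sum(R_i^2/n_i) - 3(N+1)
     = 12/(12*13) * (34.5^2/4 + 22^2/5 + 21.5^2/3) - 3*13
     = 0.076923 * 548.446 - 39
     = 3.188141.
Step 4: Ties present; correction factor C = 1 - 12/(12^3 - 12) = 0.993007. Corrected H = 3.188141 / 0.993007 = 3.210593.
Step 5: Under H0, H ~ chi^2(2); p-value = 0.200830.
Step 6: alpha = 0.05. fail to reject H0.

H = 3.2106, df = 2, p = 0.200830, fail to reject H0.


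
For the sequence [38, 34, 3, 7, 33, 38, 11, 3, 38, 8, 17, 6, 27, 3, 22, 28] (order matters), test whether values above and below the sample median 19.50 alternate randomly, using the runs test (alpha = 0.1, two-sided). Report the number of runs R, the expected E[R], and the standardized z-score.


Step 1: Compute median = 19.50; label A = above, B = below.
Labels in order: AABBAABBABBBABAA  (n_A = 8, n_B = 8)
Step 2: Count runs R = 9.
Step 3: Under H0 (random ordering), E[R] = 2*n_A*n_B/(n_A+n_B) + 1 = 2*8*8/16 + 1 = 9.0000.
        Var[R] = 2*n_A*n_B*(2*n_A*n_B - n_A - n_B) / ((n_A+n_B)^2 * (n_A+n_B-1)) = 14336/3840 = 3.7333.
        SD[R] = 1.9322.
Step 4: R = E[R], so z = 0 with no continuity correction.
Step 5: Two-sided p-value via normal approximation = 2*(1 - Phi(|z|)) = 1.000000.
Step 6: alpha = 0.1. fail to reject H0.

R = 9, z = 0.0000, p = 1.000000, fail to reject H0.


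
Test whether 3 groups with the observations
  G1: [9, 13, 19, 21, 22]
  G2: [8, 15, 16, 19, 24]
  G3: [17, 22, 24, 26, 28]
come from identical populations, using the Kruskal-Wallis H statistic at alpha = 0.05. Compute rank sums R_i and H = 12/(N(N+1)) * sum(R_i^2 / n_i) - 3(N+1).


Step 1: Combine all N = 15 observations and assign midranks.
sorted (value, group, rank): (8,G2,1), (9,G1,2), (13,G1,3), (15,G2,4), (16,G2,5), (17,G3,6), (19,G1,7.5), (19,G2,7.5), (21,G1,9), (22,G1,10.5), (22,G3,10.5), (24,G2,12.5), (24,G3,12.5), (26,G3,14), (28,G3,15)
Step 2: Sum ranks within each group.
R_1 = 32 (n_1 = 5)
R_2 = 30 (n_2 = 5)
R_3 = 58 (n_3 = 5)
Step 3: H = 12/(N(N+1)) * sum(R_i^2/n_i) - 3(N+1)
     = 12/(15*16) * (32^2/5 + 30^2/5 + 58^2/5) - 3*16
     = 0.050000 * 1057.6 - 48
     = 4.880000.
Step 4: Ties present; correction factor C = 1 - 18/(15^3 - 15) = 0.994643. Corrected H = 4.880000 / 0.994643 = 4.906284.
Step 5: Under H0, H ~ chi^2(2); p-value = 0.086023.
Step 6: alpha = 0.05. fail to reject H0.

H = 4.9063, df = 2, p = 0.086023, fail to reject H0.


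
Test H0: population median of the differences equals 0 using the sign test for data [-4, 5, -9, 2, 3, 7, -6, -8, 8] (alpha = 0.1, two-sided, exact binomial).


Step 1: Discard zero differences. Original n = 9; n_eff = number of nonzero differences = 9.
Nonzero differences (with sign): -4, +5, -9, +2, +3, +7, -6, -8, +8
Step 2: Count signs: positive = 5, negative = 4.
Step 3: Under H0: P(positive) = 0.5, so the number of positives S ~ Bin(9, 0.5).
Step 4: Two-sided exact p-value = sum of Bin(9,0.5) probabilities at or below the observed probability = 1.000000.
Step 5: alpha = 0.1. fail to reject H0.

n_eff = 9, pos = 5, neg = 4, p = 1.000000, fail to reject H0.


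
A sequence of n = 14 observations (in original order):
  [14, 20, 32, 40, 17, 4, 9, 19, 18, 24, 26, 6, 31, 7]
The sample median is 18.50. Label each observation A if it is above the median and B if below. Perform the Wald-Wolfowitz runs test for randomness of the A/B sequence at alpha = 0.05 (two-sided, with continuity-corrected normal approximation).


Step 1: Compute median = 18.50; label A = above, B = below.
Labels in order: BAAABBBABAABAB  (n_A = 7, n_B = 7)
Step 2: Count runs R = 9.
Step 3: Under H0 (random ordering), E[R] = 2*n_A*n_B/(n_A+n_B) + 1 = 2*7*7/14 + 1 = 8.0000.
        Var[R] = 2*n_A*n_B*(2*n_A*n_B - n_A - n_B) / ((n_A+n_B)^2 * (n_A+n_B-1)) = 8232/2548 = 3.2308.
        SD[R] = 1.7974.
Step 4: Continuity-corrected z = (R - 0.5 - E[R]) / SD[R] = (9 - 0.5 - 8.0000) / 1.7974 = 0.2782.
Step 5: Two-sided p-value via normal approximation = 2*(1 - Phi(|z|)) = 0.780879.
Step 6: alpha = 0.05. fail to reject H0.

R = 9, z = 0.2782, p = 0.780879, fail to reject H0.


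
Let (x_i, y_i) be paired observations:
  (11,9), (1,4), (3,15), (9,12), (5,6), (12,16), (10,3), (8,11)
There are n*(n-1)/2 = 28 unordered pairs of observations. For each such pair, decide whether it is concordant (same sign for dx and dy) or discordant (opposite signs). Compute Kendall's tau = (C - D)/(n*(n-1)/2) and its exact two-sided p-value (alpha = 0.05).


Step 1: Enumerate the 28 unordered pairs (i,j) with i<j and classify each by sign(x_j-x_i) * sign(y_j-y_i).
  (1,2):dx=-10,dy=-5->C; (1,3):dx=-8,dy=+6->D; (1,4):dx=-2,dy=+3->D; (1,5):dx=-6,dy=-3->C
  (1,6):dx=+1,dy=+7->C; (1,7):dx=-1,dy=-6->C; (1,8):dx=-3,dy=+2->D; (2,3):dx=+2,dy=+11->C
  (2,4):dx=+8,dy=+8->C; (2,5):dx=+4,dy=+2->C; (2,6):dx=+11,dy=+12->C; (2,7):dx=+9,dy=-1->D
  (2,8):dx=+7,dy=+7->C; (3,4):dx=+6,dy=-3->D; (3,5):dx=+2,dy=-9->D; (3,6):dx=+9,dy=+1->C
  (3,7):dx=+7,dy=-12->D; (3,8):dx=+5,dy=-4->D; (4,5):dx=-4,dy=-6->C; (4,6):dx=+3,dy=+4->C
  (4,7):dx=+1,dy=-9->D; (4,8):dx=-1,dy=-1->C; (5,6):dx=+7,dy=+10->C; (5,7):dx=+5,dy=-3->D
  (5,8):dx=+3,dy=+5->C; (6,7):dx=-2,dy=-13->C; (6,8):dx=-4,dy=-5->C; (7,8):dx=-2,dy=+8->D
Step 2: C = 17, D = 11, total pairs = 28.
Step 3: tau = (C - D)/(n(n-1)/2) = (17 - 11)/28 = 0.214286.
Step 4: Exact two-sided p-value (enumerate n! = 40320 permutations of y under H0): p = 0.548413.
Step 5: alpha = 0.05. fail to reject H0.

tau_b = 0.2143 (C=17, D=11), p = 0.548413, fail to reject H0.
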